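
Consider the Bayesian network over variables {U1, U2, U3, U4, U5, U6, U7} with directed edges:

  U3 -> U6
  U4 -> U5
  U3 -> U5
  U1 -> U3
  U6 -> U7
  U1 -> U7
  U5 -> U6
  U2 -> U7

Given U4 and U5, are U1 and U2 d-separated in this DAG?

Yes — U1 and U2 are d-separated given {U4, U5}.

There are 3 undirected paths between U1 and U2; checking each against the conditioning set {U4, U5}:
  1. U1 → U7 ← U2 — U7:collider[blocks] ⇒ blocked
  2. U1 → U3 → U5 → U6 → U7 ← U2 — U3:chain[open]; U5:chain[blocks]; U6:chain[open]; U7:collider[blocks] ⇒ blocked
  3. U1 → U3 → U6 → U7 ← U2 — U3:chain[open]; U6:chain[open]; U7:collider[blocks] ⇒ blocked
Every path is blocked, so U1 and U2 are d-separated given {U4, U5}.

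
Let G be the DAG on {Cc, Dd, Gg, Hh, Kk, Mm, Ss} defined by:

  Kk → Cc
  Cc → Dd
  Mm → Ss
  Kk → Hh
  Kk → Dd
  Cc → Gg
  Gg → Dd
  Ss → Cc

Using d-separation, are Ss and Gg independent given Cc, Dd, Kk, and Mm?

Yes — Ss and Gg are d-separated given {Cc, Dd, Kk, Mm}.

We examine all 3 paths between Ss and Gg:
Path 1: Ss → Cc ← Kk → Dd ← Gg
  Kk is a fork here and Kk is conditioned on, so the path is blocked at Kk.
Path 2: Ss → Cc → Dd ← Gg
  Cc is a chain here and Cc is conditioned on, so the path is blocked at Cc.
Path 3: Ss → Cc → Gg
  Cc is a chain here and Cc is conditioned on, so the path is blocked at Cc.
Every path is blocked, so Ss and Gg are d-separated given {Cc, Dd, Kk, Mm}.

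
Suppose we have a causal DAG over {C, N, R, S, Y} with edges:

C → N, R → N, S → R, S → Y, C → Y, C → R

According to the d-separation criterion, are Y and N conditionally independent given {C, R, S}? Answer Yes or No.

Yes — Y and N are d-separated given {C, R, S}.

We examine all 4 paths between Y and N:
  1. Y ← S → R ← C → N — S:fork[blocks]; R:collider[open]; C:fork[blocks] ⇒ blocked
  2. Y ← S → R → N — S:fork[blocks]; R:chain[blocks] ⇒ blocked
  3. Y ← C → R → N — C:fork[blocks]; R:chain[blocks] ⇒ blocked
  4. Y ← C → N — C:fork[blocks] ⇒ blocked
All paths are blocked; Y ⊥ N | {C, R, S} holds.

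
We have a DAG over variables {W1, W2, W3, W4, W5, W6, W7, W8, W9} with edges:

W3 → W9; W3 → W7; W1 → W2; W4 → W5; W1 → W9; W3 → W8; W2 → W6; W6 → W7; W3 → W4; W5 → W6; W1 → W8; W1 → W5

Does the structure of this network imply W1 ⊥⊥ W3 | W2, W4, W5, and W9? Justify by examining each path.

No

There are 6 undirected paths between W1 and W3; checking each against the conditioning set {W2, W4, W5, W9}:
  1. W1 → W2 → W6 → W7 ← W3 — W2:chain[blocks]; W6:chain[open]; W7:collider[blocks] ⇒ blocked
  2. W1 → W2 → W6 ← W5 ← W4 ← W3 — W2:chain[blocks]; W6:collider[blocks]; W5:chain[blocks]; W4:chain[blocks] ⇒ blocked
  3. W1 → W9 ← W3 — W9:collider[open] ⇒ active
  4. W1 → W8 ← W3 — W8:collider[blocks] ⇒ blocked
  5. W1 → W5 ← W4 ← W3 — W5:collider[open]; W4:chain[blocks] ⇒ blocked
  6. W1 → W5 → W6 → W7 ← W3 — W5:chain[blocks]; W6:chain[open]; W7:collider[blocks] ⇒ blocked
At least one path is unblocked, so d-separation fails.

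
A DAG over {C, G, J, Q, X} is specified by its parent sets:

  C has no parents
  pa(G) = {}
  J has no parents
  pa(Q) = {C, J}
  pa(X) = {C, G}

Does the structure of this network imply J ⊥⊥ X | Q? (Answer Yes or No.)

No

The only undirected path from J to X is:
Path 1: J → Q ← C → X
  Q is a collider and Q is conditioned on, which opens it; C is a fork and C is not conditioned on — no node blocks this path, so it is active.
Since the path J → Q ← C → X is active, J and X are not d-separated given {Q}.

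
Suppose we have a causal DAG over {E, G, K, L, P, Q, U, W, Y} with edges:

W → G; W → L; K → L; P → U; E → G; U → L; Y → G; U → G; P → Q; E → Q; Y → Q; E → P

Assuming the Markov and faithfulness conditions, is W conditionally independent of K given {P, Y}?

There are 6 undirected paths between W and K; checking each against the conditioning set {P, Y}:
Path 1: W → L ← K
  L is a collider here and neither L nor any of its descendants is conditioned on, so the collider stays closed — the path is blocked at L.
Path 2: W → G ← Y → Q ← P → U → L ← K
  G is a collider here and neither G nor any of its descendants is conditioned on, so the collider stays closed — the path is blocked at G.
Path 3: W → G ← Y → Q ← E → P → U → L ← K
  G is a collider here and neither G nor any of its descendants is conditioned on, so the collider stays closed — the path is blocked at G.
Path 4: W → G ← E → P → U → L ← K
  G is a collider here and neither G nor any of its descendants is conditioned on, so the collider stays closed — the path is blocked at G.
Path 5: W → G ← E → Q ← P → U → L ← K
  G is a collider here and neither G nor any of its descendants is conditioned on, so the collider stays closed — the path is blocked at G.
Path 6: W → G ← U → L ← K
  G is a collider here and neither G nor any of its descendants is conditioned on, so the collider stays closed — the path is blocked at G.
Every path is blocked, so W and K are d-separated given {P, Y}.

Yes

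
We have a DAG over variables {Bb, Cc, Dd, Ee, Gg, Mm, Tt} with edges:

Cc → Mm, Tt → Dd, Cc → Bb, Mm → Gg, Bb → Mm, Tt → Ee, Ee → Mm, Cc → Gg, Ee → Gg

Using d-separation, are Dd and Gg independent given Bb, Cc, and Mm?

We examine all 4 paths between Dd and Gg:
Path 1: Dd ← Tt → Ee → Gg
  Tt is a fork and Tt is not conditioned on; Ee is a chain and Ee is not conditioned on — no node blocks this path, so it is active.
Path 2: Dd ← Tt → Ee → Mm → Gg
  Mm is a chain here and Mm is conditioned on, so the path is blocked at Mm.
Path 3: Dd ← Tt → Ee → Mm ← Bb ← Cc → Gg
  Bb is a chain here and Bb is conditioned on, so the path is blocked at Bb.
Path 4: Dd ← Tt → Ee → Mm ← Cc → Gg
  Cc is a fork here and Cc is conditioned on, so the path is blocked at Cc.
Since the path Dd ← Tt → Ee → Gg is active, Dd and Gg are not d-separated given {Bb, Cc, Mm}.

No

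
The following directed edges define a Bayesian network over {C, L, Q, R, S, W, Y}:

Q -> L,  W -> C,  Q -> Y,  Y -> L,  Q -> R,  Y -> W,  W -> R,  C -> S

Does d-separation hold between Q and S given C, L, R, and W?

Yes

3 paths connect Q and S; each must be blocked for d-separation to hold:
Path 1: Q → L ← Y → W → C → S
  W is a chain here and W is conditioned on, so the path is blocked at W.
Path 2: Q → R ← W → C → S
  W is a fork here and W is conditioned on, so the path is blocked at W.
Path 3: Q → Y → W → C → S
  W is a chain here and W is conditioned on, so the path is blocked at W.
All paths are blocked; Q ⊥ S | {C, L, R, W} holds.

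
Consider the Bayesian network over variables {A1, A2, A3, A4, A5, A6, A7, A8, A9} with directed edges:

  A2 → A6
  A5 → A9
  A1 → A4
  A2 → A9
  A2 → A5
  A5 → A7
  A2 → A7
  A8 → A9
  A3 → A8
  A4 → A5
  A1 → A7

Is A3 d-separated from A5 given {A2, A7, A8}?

Enumerating the 4 paths from A3 to A5 and testing each for blocking by {A2, A7, A8}:
  1. A3 → A8 → A9 ← A2 → A5 — A8:chain[blocks]; A9:collider[blocks]; A2:fork[blocks] ⇒ blocked
  2. A3 → A8 → A9 ← A2 → A7 ← A1 → A4 → A5 — A8:chain[blocks]; A9:collider[blocks]; A2:fork[blocks]; A7:collider[open]; A1:fork[open]; A4:chain[open] ⇒ blocked
  3. A3 → A8 → A9 ← A2 → A7 ← A5 — A8:chain[blocks]; A9:collider[blocks]; A2:fork[blocks]; A7:collider[open] ⇒ blocked
  4. A3 → A8 → A9 ← A5 — A8:chain[blocks]; A9:collider[blocks] ⇒ blocked
Every path is blocked, so A3 and A5 are d-separated given {A2, A7, A8}.

Yes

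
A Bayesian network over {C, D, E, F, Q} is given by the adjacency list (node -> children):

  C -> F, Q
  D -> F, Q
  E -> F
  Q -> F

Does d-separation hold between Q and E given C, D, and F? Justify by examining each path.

No

3 paths connect Q and E; each must be blocked for d-separation to hold:
  1. Q ← C → F ← E — C:fork[blocks]; F:collider[open] ⇒ blocked
  2. Q → F ← E — F:collider[open] ⇒ active
  3. Q ← D → F ← E — D:fork[blocks]; F:collider[open] ⇒ blocked
Since the path Q → F ← E is active, Q and E are not d-separated given {C, D, F}.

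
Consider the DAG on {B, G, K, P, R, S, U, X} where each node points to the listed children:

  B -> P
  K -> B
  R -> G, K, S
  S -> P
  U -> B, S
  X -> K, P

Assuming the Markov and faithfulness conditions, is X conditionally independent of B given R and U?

Enumerating the 6 paths from X to B and testing each for blocking by {R, U}:
  1. X → K ← R → S → P ← B — K:collider[blocks]; R:fork[blocks]; S:chain[open]; P:collider[blocks] ⇒ blocked
  2. X → K ← R → S ← U → B — K:collider[blocks]; R:fork[blocks]; S:collider[blocks]; U:fork[blocks] ⇒ blocked
  3. X → K → B — K:chain[open] ⇒ active
  4. X → P ← S ← R → K → B — P:collider[blocks]; S:chain[open]; R:fork[blocks]; K:chain[open] ⇒ blocked
  5. X → P ← S ← U → B — P:collider[blocks]; S:chain[open]; U:fork[blocks] ⇒ blocked
  6. X → P ← B — P:collider[blocks] ⇒ blocked
At least one path is unblocked, so d-separation fails.

No — X and B are not d-separated given {R, U}.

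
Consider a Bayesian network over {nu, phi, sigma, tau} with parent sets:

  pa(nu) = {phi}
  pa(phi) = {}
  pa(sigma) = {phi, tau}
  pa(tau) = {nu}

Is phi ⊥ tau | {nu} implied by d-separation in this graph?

We examine all 2 paths between phi and tau:
Path 1: phi → nu → tau
  nu is a chain here and nu is conditioned on, so the path is blocked at nu.
Path 2: phi → sigma ← tau
  sigma is a collider here and neither sigma nor any of its descendants is conditioned on, so the collider stays closed — the path is blocked at sigma.
Every path is blocked, so phi and tau are d-separated given {nu}.

Yes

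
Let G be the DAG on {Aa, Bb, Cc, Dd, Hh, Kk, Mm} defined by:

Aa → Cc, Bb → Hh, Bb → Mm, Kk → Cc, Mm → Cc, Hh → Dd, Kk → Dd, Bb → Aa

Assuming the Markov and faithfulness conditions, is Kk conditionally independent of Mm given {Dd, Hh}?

Yes

Enumerating the 4 paths from Kk to Mm and testing each for blocking by {Dd, Hh}:
Path 1: Kk → Cc ← Mm
  Cc is a collider here and neither Cc nor any of its descendants is conditioned on, so the collider stays closed — the path is blocked at Cc.
Path 2: Kk → Cc ← Aa ← Bb → Mm
  Cc is a collider here and neither Cc nor any of its descendants is conditioned on, so the collider stays closed — the path is blocked at Cc.
Path 3: Kk → Dd ← Hh ← Bb → Mm
  Hh is a chain here and Hh is conditioned on, so the path is blocked at Hh.
Path 4: Kk → Dd ← Hh ← Bb → Aa → Cc ← Mm
  Hh is a chain here and Hh is conditioned on, so the path is blocked at Hh.
Every path is blocked, so Kk and Mm are d-separated given {Dd, Hh}.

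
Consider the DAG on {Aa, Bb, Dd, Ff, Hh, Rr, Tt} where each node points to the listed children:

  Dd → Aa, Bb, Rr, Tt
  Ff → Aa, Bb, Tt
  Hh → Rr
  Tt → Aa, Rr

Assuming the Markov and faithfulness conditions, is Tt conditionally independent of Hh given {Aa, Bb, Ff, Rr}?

There are 6 undirected paths between Tt and Hh; checking each against the conditioning set {Aa, Bb, Ff, Rr}:
  1. Tt → Aa ← Dd → Rr ← Hh — Aa:collider[open]; Dd:fork[open]; Rr:collider[open] ⇒ active
  2. Tt → Aa ← Ff → Bb ← Dd → Rr ← Hh — Aa:collider[open]; Ff:fork[blocks]; Bb:collider[open]; Dd:fork[open]; Rr:collider[open] ⇒ blocked
  3. Tt ← Dd → Rr ← Hh — Dd:fork[open]; Rr:collider[open] ⇒ active
  4. Tt ← Ff → Aa ← Dd → Rr ← Hh — Ff:fork[blocks]; Aa:collider[open]; Dd:fork[open]; Rr:collider[open] ⇒ blocked
  5. Tt ← Ff → Bb ← Dd → Rr ← Hh — Ff:fork[blocks]; Bb:collider[open]; Dd:fork[open]; Rr:collider[open] ⇒ blocked
  6. Tt → Rr ← Hh — Rr:collider[open] ⇒ active
Since the path Tt → Aa ← Dd → Rr ← Hh is active, Tt and Hh are not d-separated given {Aa, Bb, Ff, Rr}.

No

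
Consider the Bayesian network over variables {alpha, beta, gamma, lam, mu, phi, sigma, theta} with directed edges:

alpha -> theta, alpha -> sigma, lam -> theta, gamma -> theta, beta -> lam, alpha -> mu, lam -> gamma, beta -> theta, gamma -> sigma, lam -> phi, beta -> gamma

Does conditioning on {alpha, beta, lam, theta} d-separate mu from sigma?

Enumerating the 6 paths from mu to sigma and testing each for blocking by {alpha, beta, lam, theta}:
Path 1: mu ← alpha → sigma
  alpha is a fork here and alpha is conditioned on, so the path is blocked at alpha.
Path 2: mu ← alpha → theta ← beta → gamma → sigma
  alpha is a fork here and alpha is conditioned on, so the path is blocked at alpha.
Path 3: mu ← alpha → theta ← beta → lam → gamma → sigma
  alpha is a fork here and alpha is conditioned on, so the path is blocked at alpha.
Path 4: mu ← alpha → theta ← gamma → sigma
  alpha is a fork here and alpha is conditioned on, so the path is blocked at alpha.
Path 5: mu ← alpha → theta ← lam ← beta → gamma → sigma
  alpha is a fork here and alpha is conditioned on, so the path is blocked at alpha.
Path 6: mu ← alpha → theta ← lam → gamma → sigma
  alpha is a fork here and alpha is conditioned on, so the path is blocked at alpha.
All paths are blocked; mu ⊥ sigma | {alpha, beta, lam, theta} holds.

Yes — mu and sigma are d-separated given {alpha, beta, lam, theta}.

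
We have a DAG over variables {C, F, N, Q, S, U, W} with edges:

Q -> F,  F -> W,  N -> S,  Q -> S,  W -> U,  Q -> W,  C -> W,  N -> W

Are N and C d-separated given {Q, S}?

Yes

3 paths connect N and C; each must be blocked for d-separation to hold:
  1. N → S ← Q → W ← C — S:collider[open]; Q:fork[blocks]; W:collider[blocks] ⇒ blocked
  2. N → S ← Q → F → W ← C — S:collider[open]; Q:fork[blocks]; F:chain[open]; W:collider[blocks] ⇒ blocked
  3. N → W ← C — W:collider[blocks] ⇒ blocked
Every path is blocked, so N and C are d-separated given {Q, S}.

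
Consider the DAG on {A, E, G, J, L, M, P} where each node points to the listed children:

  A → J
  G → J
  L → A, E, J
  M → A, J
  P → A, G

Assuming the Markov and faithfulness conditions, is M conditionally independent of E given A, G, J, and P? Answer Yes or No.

No

Enumerating the 6 paths from M to E and testing each for blocking by {A, G, J, P}:
Path 1: M → A ← L → E
  A is a collider and A is conditioned on, which opens it; L is a fork and L is not conditioned on — no node blocks this path, so it is active.
Path 2: M → A ← P → G → J ← L → E
  P is a fork here and P is conditioned on, so the path is blocked at P.
Path 3: M → A → J ← L → E
  A is a chain here and A is conditioned on, so the path is blocked at A.
Path 4: M → J ← L → E
  J is a collider and J is conditioned on, which opens it; L is a fork and L is not conditioned on — no node blocks this path, so it is active.
Path 5: M → J ← G ← P → A ← L → E
  G is a chain here and G is conditioned on, so the path is blocked at G.
Path 6: M → J ← A ← L → E
  A is a chain here and A is conditioned on, so the path is blocked at A.
Since the path M → A ← L → E is active, M and E are not d-separated given {A, G, J, P}.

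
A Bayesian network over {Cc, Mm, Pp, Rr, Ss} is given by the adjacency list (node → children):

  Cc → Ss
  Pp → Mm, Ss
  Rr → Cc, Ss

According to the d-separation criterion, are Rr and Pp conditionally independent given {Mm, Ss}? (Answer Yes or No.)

2 paths connect Rr and Pp; each must be blocked for d-separation to hold:
  1. Rr → Cc → Ss ← Pp — Cc:chain[open]; Ss:collider[open] ⇒ active
  2. Rr → Ss ← Pp — Ss:collider[open] ⇒ active
Since the path Rr → Cc → Ss ← Pp is active, Rr and Pp are not d-separated given {Mm, Ss}.

No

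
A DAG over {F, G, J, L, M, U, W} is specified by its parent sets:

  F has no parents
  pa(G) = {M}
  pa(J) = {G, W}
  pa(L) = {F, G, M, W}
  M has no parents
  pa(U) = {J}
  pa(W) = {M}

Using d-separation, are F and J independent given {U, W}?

Yes

We examine all 6 paths between F and J:
  1. F → L ← M → G → J — L:collider[blocks]; M:fork[open]; G:chain[open] ⇒ blocked
  2. F → L ← M → W → J — L:collider[blocks]; M:fork[open]; W:chain[blocks] ⇒ blocked
  3. F → L ← G → J — L:collider[blocks]; G:fork[open] ⇒ blocked
  4. F → L ← G ← M → W → J — L:collider[blocks]; G:chain[open]; M:fork[open]; W:chain[blocks] ⇒ blocked
  5. F → L ← W → J — L:collider[blocks]; W:fork[blocks] ⇒ blocked
  6. F → L ← W ← M → G → J — L:collider[blocks]; W:chain[blocks]; M:fork[open]; G:chain[open] ⇒ blocked
Every path is blocked, so F and J are d-separated given {U, W}.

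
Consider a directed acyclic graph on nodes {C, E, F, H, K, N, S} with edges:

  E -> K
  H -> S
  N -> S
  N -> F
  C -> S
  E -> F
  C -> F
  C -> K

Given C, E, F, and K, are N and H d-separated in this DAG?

We examine all 3 paths between N and H:
Path 1: N → F ← C → S ← H
  C is a fork here and C is conditioned on, so the path is blocked at C.
Path 2: N → F ← E → K ← C → S ← H
  E is a fork here and E is conditioned on, so the path is blocked at E.
Path 3: N → S ← H
  S is a collider here and neither S nor any of its descendants is conditioned on, so the collider stays closed — the path is blocked at S.
All paths are blocked; N ⊥ H | {C, E, F, K} holds.

Yes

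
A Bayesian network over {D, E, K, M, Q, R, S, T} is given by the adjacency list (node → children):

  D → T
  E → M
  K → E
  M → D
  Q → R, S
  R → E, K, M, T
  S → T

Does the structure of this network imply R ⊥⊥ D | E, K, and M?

Yes

We examine all 5 paths between R and D:
  1. R ← Q → S → T ← D — Q:fork[open]; S:chain[open]; T:collider[blocks] ⇒ blocked
  2. R → E → M → D — E:chain[blocks]; M:chain[blocks] ⇒ blocked
  3. R → M → D — M:chain[blocks] ⇒ blocked
  4. R → T ← D — T:collider[blocks] ⇒ blocked
  5. R → K → E → M → D — K:chain[blocks]; E:chain[blocks]; M:chain[blocks] ⇒ blocked
Since every path is blocked, d-separation holds.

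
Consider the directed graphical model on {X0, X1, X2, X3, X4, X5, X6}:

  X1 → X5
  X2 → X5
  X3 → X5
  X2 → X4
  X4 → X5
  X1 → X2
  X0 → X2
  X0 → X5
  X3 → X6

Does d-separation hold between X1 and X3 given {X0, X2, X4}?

There are 4 undirected paths between X1 and X3; checking each against the conditioning set {X0, X2, X4}:
  1. X1 → X2 ← X0 → X5 ← X3 — X2:collider[open]; X0:fork[blocks]; X5:collider[blocks] ⇒ blocked
  2. X1 → X2 → X4 → X5 ← X3 — X2:chain[blocks]; X4:chain[blocks]; X5:collider[blocks] ⇒ blocked
  3. X1 → X2 → X5 ← X3 — X2:chain[blocks]; X5:collider[blocks] ⇒ blocked
  4. X1 → X5 ← X3 — X5:collider[blocks] ⇒ blocked
Every path is blocked, so X1 and X3 are d-separated given {X0, X2, X4}.

Yes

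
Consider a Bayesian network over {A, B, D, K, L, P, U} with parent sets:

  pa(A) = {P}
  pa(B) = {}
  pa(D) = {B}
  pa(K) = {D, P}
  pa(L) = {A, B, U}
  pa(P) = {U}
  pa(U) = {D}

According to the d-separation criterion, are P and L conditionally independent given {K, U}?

5 paths connect P and L; each must be blocked for d-separation to hold:
  1. P → A → L — A:chain[open] ⇒ active
  2. P → K ← D → U → L — K:collider[open]; D:fork[open]; U:chain[blocks] ⇒ blocked
  3. P → K ← D ← B → L — K:collider[open]; D:chain[open]; B:fork[open] ⇒ active
  4. P ← U → L — U:fork[blocks] ⇒ blocked
  5. P ← U ← D ← B → L — U:chain[blocks]; D:chain[open]; B:fork[open] ⇒ blocked
Since the path P → A → L is active, P and L are not d-separated given {K, U}.

No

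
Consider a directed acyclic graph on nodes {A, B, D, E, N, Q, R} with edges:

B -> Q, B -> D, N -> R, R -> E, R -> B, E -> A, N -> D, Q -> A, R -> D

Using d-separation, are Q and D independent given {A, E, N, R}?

6 paths connect Q and D; each must be blocked for d-separation to hold:
  1. Q ← B → D — B:fork[open] ⇒ active
  2. Q ← B ← R ← N → D — B:chain[open]; R:chain[blocks]; N:fork[blocks] ⇒ blocked
  3. Q ← B ← R → D — B:chain[open]; R:fork[blocks] ⇒ blocked
  4. Q → A ← E ← R ← N → D — A:collider[open]; E:chain[blocks]; R:chain[blocks]; N:fork[blocks] ⇒ blocked
  5. Q → A ← E ← R → B → D — A:collider[open]; E:chain[blocks]; R:fork[blocks]; B:chain[open] ⇒ blocked
  6. Q → A ← E ← R → D — A:collider[open]; E:chain[blocks]; R:fork[blocks] ⇒ blocked
At least one path is unblocked, so d-separation fails.

No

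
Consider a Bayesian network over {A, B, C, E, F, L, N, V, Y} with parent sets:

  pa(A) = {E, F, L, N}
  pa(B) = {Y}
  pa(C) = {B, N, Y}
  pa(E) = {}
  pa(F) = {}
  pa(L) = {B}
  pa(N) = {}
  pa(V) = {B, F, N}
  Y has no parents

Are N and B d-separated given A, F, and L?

Enumerating the 6 paths from N to B and testing each for blocking by {A, F, L}:
Path 1: N → C ← Y → B
  C is a collider here and neither C nor any of its descendants is conditioned on, so the collider stays closed — the path is blocked at C.
Path 2: N → C ← B
  C is a collider here and neither C nor any of its descendants is conditioned on, so the collider stays closed — the path is blocked at C.
Path 3: N → V ← F → A ← L ← B
  V is a collider here and neither V nor any of its descendants is conditioned on, so the collider stays closed — the path is blocked at V.
Path 4: N → V ← B
  V is a collider here and neither V nor any of its descendants is conditioned on, so the collider stays closed — the path is blocked at V.
Path 5: N → A ← F → V ← B
  F is a fork here and F is conditioned on, so the path is blocked at F.
Path 6: N → A ← L ← B
  L is a chain here and L is conditioned on, so the path is blocked at L.
Every path is blocked, so N and B are d-separated given {A, F, L}.

Yes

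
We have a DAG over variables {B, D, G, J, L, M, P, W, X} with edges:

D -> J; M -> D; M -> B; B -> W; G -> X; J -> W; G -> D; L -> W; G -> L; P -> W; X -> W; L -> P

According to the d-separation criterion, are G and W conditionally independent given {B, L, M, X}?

No — G and W are not d-separated given {B, L, M, X}.

We examine all 5 paths between G and W:
  1. G → D → J → W — D:chain[open]; J:chain[open] ⇒ active
  2. G → D ← M → B → W — D:collider[blocks]; M:fork[blocks]; B:chain[blocks] ⇒ blocked
  3. G → L → W — L:chain[blocks] ⇒ blocked
  4. G → L → P → W — L:chain[blocks]; P:chain[open] ⇒ blocked
  5. G → X → W — X:chain[blocks] ⇒ blocked
Since the path G → D → J → W is active, G and W are not d-separated given {B, L, M, X}.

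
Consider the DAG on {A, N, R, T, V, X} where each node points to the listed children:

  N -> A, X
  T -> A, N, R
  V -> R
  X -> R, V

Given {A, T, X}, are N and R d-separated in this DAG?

Yes — N and R are d-separated given {A, T, X}.

We examine all 4 paths between N and R:
Path 1: N → X → V → R
  X is a chain here and X is conditioned on, so the path is blocked at X.
Path 2: N → X → R
  X is a chain here and X is conditioned on, so the path is blocked at X.
Path 3: N ← T → R
  T is a fork here and T is conditioned on, so the path is blocked at T.
Path 4: N → A ← T → R
  T is a fork here and T is conditioned on, so the path is blocked at T.
Since every path is blocked, d-separation holds.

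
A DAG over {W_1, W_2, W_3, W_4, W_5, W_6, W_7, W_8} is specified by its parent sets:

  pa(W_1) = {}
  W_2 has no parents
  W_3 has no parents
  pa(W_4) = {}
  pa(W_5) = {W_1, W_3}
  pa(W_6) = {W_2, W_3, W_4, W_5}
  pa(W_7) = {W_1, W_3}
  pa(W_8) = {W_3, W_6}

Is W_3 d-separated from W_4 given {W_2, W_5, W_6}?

No

4 paths connect W_3 and W_4; each must be blocked for d-separation to hold:
Path 1: W_3 → W_5 → W_6 ← W_4
  W_5 is a chain here and W_5 is conditioned on, so the path is blocked at W_5.
Path 2: W_3 → W_8 ← W_6 ← W_4
  W_8 is a collider here and neither W_8 nor any of its descendants is conditioned on, so the collider stays closed — the path is blocked at W_8.
Path 3: W_3 → W_6 ← W_4
  W_6 is a collider and W_6 is conditioned on, which opens it — no node blocks this path, so it is active.
Path 4: W_3 → W_7 ← W_1 → W_5 → W_6 ← W_4
  W_7 is a collider here and neither W_7 nor any of its descendants is conditioned on, so the collider stays closed — the path is blocked at W_7.
Since the path W_3 → W_6 ← W_4 is active, W_3 and W_4 are not d-separated given {W_2, W_5, W_6}.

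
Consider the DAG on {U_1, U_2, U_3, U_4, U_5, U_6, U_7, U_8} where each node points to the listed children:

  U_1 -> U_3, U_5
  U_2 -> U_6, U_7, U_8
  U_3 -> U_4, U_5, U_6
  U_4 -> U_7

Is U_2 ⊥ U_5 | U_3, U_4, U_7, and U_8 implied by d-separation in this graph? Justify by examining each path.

Yes

4 paths connect U_2 and U_5; each must be blocked for d-separation to hold:
Path 1: U_2 → U_6 ← U_3 ← U_1 → U_5
  U_6 is a collider here and neither U_6 nor any of its descendants is conditioned on, so the collider stays closed — the path is blocked at U_6.
Path 2: U_2 → U_6 ← U_3 → U_5
  U_6 is a collider here and neither U_6 nor any of its descendants is conditioned on, so the collider stays closed — the path is blocked at U_6.
Path 3: U_2 → U_7 ← U_4 ← U_3 ← U_1 → U_5
  U_4 is a chain here and U_4 is conditioned on, so the path is blocked at U_4.
Path 4: U_2 → U_7 ← U_4 ← U_3 → U_5
  U_4 is a chain here and U_4 is conditioned on, so the path is blocked at U_4.
All paths are blocked; U_2 ⊥ U_5 | {U_3, U_4, U_7, U_8} holds.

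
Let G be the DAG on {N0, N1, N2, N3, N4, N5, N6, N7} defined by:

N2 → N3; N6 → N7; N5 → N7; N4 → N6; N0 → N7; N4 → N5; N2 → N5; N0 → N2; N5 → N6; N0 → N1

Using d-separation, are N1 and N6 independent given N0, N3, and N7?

There are 6 undirected paths between N1 and N6; checking each against the conditioning set {N0, N3, N7}:
Path 1: N1 ← N0 → N2 → N5 → N6
  N0 is a fork here and N0 is conditioned on, so the path is blocked at N0.
Path 2: N1 ← N0 → N2 → N5 ← N4 → N6
  N0 is a fork here and N0 is conditioned on, so the path is blocked at N0.
Path 3: N1 ← N0 → N2 → N5 → N7 ← N6
  N0 is a fork here and N0 is conditioned on, so the path is blocked at N0.
Path 4: N1 ← N0 → N7 ← N5 → N6
  N0 is a fork here and N0 is conditioned on, so the path is blocked at N0.
Path 5: N1 ← N0 → N7 ← N5 ← N4 → N6
  N0 is a fork here and N0 is conditioned on, so the path is blocked at N0.
Path 6: N1 ← N0 → N7 ← N6
  N0 is a fork here and N0 is conditioned on, so the path is blocked at N0.
All paths are blocked; N1 ⊥ N6 | {N0, N3, N7} holds.

Yes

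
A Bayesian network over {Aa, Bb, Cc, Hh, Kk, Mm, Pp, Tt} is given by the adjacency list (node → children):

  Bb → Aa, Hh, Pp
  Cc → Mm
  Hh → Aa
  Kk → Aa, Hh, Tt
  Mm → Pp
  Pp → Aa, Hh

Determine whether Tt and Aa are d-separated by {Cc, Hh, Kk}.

Yes

There are 6 undirected paths between Tt and Aa; checking each against the conditioning set {Cc, Hh, Kk}:
Path 1: Tt ← Kk → Aa
  Kk is a fork here and Kk is conditioned on, so the path is blocked at Kk.
Path 2: Tt ← Kk → Hh ← Bb → Aa
  Kk is a fork here and Kk is conditioned on, so the path is blocked at Kk.
Path 3: Tt ← Kk → Hh ← Bb → Pp → Aa
  Kk is a fork here and Kk is conditioned on, so the path is blocked at Kk.
Path 4: Tt ← Kk → Hh → Aa
  Kk is a fork here and Kk is conditioned on, so the path is blocked at Kk.
Path 5: Tt ← Kk → Hh ← Pp ← Bb → Aa
  Kk is a fork here and Kk is conditioned on, so the path is blocked at Kk.
Path 6: Tt ← Kk → Hh ← Pp → Aa
  Kk is a fork here and Kk is conditioned on, so the path is blocked at Kk.
Since every path is blocked, d-separation holds.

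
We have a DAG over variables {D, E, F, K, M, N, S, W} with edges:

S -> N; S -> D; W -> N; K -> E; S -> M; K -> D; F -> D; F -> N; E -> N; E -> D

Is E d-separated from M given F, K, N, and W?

6 paths connect E and M; each must be blocked for d-separation to hold:
  1. E → D ← F → N ← S → M — D:collider[blocks]; F:fork[blocks]; N:collider[open]; S:fork[open] ⇒ blocked
  2. E → D ← S → M — D:collider[blocks]; S:fork[open] ⇒ blocked
  3. E ← K → D ← F → N ← S → M — K:fork[blocks]; D:collider[blocks]; F:fork[blocks]; N:collider[open]; S:fork[open] ⇒ blocked
  4. E ← K → D ← S → M — K:fork[blocks]; D:collider[blocks]; S:fork[open] ⇒ blocked
  5. E → N ← F → D ← S → M — N:collider[open]; F:fork[blocks]; D:collider[blocks]; S:fork[open] ⇒ blocked
  6. E → N ← S → M — N:collider[open]; S:fork[open] ⇒ active
Because an active path exists, E and M are not d-separated.

No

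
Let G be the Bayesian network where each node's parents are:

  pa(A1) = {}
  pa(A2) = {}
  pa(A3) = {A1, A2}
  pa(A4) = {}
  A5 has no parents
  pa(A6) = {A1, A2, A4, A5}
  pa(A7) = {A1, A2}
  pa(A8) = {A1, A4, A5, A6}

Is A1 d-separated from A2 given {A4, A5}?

Enumerating the 6 paths from A1 to A2 and testing each for blocking by {A4, A5}:
  1. A1 → A3 ← A2 — A3:collider[blocks] ⇒ blocked
  2. A1 → A6 ← A2 — A6:collider[blocks] ⇒ blocked
  3. A1 → A7 ← A2 — A7:collider[blocks] ⇒ blocked
  4. A1 → A8 ← A5 → A6 ← A2 — A8:collider[blocks]; A5:fork[blocks]; A6:collider[blocks] ⇒ blocked
  5. A1 → A8 ← A6 ← A2 — A8:collider[blocks]; A6:chain[open] ⇒ blocked
  6. A1 → A8 ← A4 → A6 ← A2 — A8:collider[blocks]; A4:fork[blocks]; A6:collider[blocks] ⇒ blocked
Since every path is blocked, d-separation holds.

Yes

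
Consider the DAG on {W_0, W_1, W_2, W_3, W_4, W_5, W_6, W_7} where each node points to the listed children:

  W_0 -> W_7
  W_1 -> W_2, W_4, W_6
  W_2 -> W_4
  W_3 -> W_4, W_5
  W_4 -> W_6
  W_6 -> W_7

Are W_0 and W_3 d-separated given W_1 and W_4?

Yes

3 paths connect W_0 and W_3; each must be blocked for d-separation to hold:
  1. W_0 → W_7 ← W_6 ← W_1 → W_4 ← W_3 — W_7:collider[blocks]; W_6:chain[open]; W_1:fork[blocks]; W_4:collider[open] ⇒ blocked
  2. W_0 → W_7 ← W_6 ← W_1 → W_2 → W_4 ← W_3 — W_7:collider[blocks]; W_6:chain[open]; W_1:fork[blocks]; W_2:chain[open]; W_4:collider[open] ⇒ blocked
  3. W_0 → W_7 ← W_6 ← W_4 ← W_3 — W_7:collider[blocks]; W_6:chain[open]; W_4:chain[blocks] ⇒ blocked
Since every path is blocked, d-separation holds.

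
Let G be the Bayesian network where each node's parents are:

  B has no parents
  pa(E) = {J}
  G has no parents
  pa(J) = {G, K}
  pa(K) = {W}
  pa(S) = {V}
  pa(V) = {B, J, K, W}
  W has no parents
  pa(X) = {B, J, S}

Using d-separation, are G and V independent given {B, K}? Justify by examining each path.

We examine all 5 paths between G and V:
Path 1: G → J → X ← B → V
  X is a collider here and neither X nor any of its descendants is conditioned on, so the collider stays closed — the path is blocked at X.
Path 2: G → J → X ← S ← V
  X is a collider here and neither X nor any of its descendants is conditioned on, so the collider stays closed — the path is blocked at X.
Path 3: G → J ← K ← W → V
  J is a collider here and neither J nor any of its descendants is conditioned on, so the collider stays closed — the path is blocked at J.
Path 4: G → J ← K → V
  J is a collider here and neither J nor any of its descendants is conditioned on, so the collider stays closed — the path is blocked at J.
Path 5: G → J → V
  J is a chain and J is not conditioned on — no node blocks this path, so it is active.
Since the path G → J → V is active, G and V are not d-separated given {B, K}.

No — G and V are not d-separated given {B, K}.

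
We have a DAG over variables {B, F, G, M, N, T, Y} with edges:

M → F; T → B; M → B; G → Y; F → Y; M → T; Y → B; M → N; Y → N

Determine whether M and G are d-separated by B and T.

Enumerating the 4 paths from M to G and testing each for blocking by {B, T}:
Path 1: M → T → B ← Y ← G
  T is a chain here and T is conditioned on, so the path is blocked at T.
Path 2: M → N ← Y ← G
  N is a collider here and neither N nor any of its descendants is conditioned on, so the collider stays closed — the path is blocked at N.
Path 3: M → B ← Y ← G
  B is a collider and B is conditioned on, which opens it; Y is a chain and Y is not conditioned on — no node blocks this path, so it is active.
Path 4: M → F → Y ← G
  F is a chain and F is not conditioned on; Y is a collider and its descendant B is conditioned on, which opens it — no node blocks this path, so it is active.
Because an active path exists, M and G are not d-separated.

No — M and G are not d-separated given {B, T}.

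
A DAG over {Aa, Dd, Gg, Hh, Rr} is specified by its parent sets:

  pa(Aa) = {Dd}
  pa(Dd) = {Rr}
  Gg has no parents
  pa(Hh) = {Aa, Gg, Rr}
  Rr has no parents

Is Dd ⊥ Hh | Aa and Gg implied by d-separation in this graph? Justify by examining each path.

No

Enumerating the 2 paths from Dd to Hh and testing each for blocking by {Aa, Gg}:
  1. Dd ← Rr → Hh — Rr:fork[open] ⇒ active
  2. Dd → Aa → Hh — Aa:chain[blocks] ⇒ blocked
Because an active path exists, Dd and Hh are not d-separated.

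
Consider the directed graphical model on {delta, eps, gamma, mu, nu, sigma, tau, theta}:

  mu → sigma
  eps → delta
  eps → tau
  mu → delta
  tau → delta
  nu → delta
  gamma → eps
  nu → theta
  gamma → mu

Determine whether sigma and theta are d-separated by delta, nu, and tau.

Enumerating the 3 paths from sigma to theta and testing each for blocking by {delta, nu, tau}:
Path 1: sigma ← mu ← gamma → eps → tau → delta ← nu → theta
  tau is a chain here and tau is conditioned on, so the path is blocked at tau.
Path 2: sigma ← mu ← gamma → eps → delta ← nu → theta
  nu is a fork here and nu is conditioned on, so the path is blocked at nu.
Path 3: sigma ← mu → delta ← nu → theta
  nu is a fork here and nu is conditioned on, so the path is blocked at nu.
Since every path is blocked, d-separation holds.

Yes — sigma and theta are d-separated given {delta, nu, tau}.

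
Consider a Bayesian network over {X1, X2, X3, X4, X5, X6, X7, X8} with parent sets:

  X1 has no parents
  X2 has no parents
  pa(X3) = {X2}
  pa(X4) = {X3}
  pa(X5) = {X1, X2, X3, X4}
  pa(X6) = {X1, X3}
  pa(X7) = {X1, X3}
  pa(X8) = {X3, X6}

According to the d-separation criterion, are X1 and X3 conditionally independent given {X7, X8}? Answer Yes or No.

Enumerating the 6 paths from X1 to X3 and testing each for blocking by {X7, X8}:
Path 1: X1 → X5 ← X3
  X5 is a collider here and neither X5 nor any of its descendants is conditioned on, so the collider stays closed — the path is blocked at X5.
Path 2: X1 → X5 ← X4 ← X3
  X5 is a collider here and neither X5 nor any of its descendants is conditioned on, so the collider stays closed — the path is blocked at X5.
Path 3: X1 → X5 ← X2 → X3
  X5 is a collider here and neither X5 nor any of its descendants is conditioned on, so the collider stays closed — the path is blocked at X5.
Path 4: X1 → X6 ← X3
  X6 is a collider and its descendant X8 is conditioned on, which opens it — no node blocks this path, so it is active.
Path 5: X1 → X6 → X8 ← X3
  X6 is a chain and X6 is not conditioned on; X8 is a collider and X8 is conditioned on, which opens it — no node blocks this path, so it is active.
Path 6: X1 → X7 ← X3
  X7 is a collider and X7 is conditioned on, which opens it — no node blocks this path, so it is active.
Since the path X1 → X6 ← X3 is active, X1 and X3 are not d-separated given {X7, X8}.

No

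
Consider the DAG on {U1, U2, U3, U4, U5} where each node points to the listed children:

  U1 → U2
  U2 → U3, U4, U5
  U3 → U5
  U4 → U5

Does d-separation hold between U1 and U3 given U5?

Enumerating the 3 paths from U1 to U3 and testing each for blocking by {U5}:
Path 1: U1 → U2 → U3
  U2 is a chain and U2 is not conditioned on — no node blocks this path, so it is active.
Path 2: U1 → U2 → U5 ← U3
  U2 is a chain and U2 is not conditioned on; U5 is a collider and U5 is conditioned on, which opens it — no node blocks this path, so it is active.
Path 3: U1 → U2 → U4 → U5 ← U3
  U2 is a chain and U2 is not conditioned on; U4 is a chain and U4 is not conditioned on; U5 is a collider and U5 is conditioned on, which opens it — no node blocks this path, so it is active.
Because an active path exists, U1 and U3 are not d-separated.

No — U1 and U3 are not d-separated given {U5}.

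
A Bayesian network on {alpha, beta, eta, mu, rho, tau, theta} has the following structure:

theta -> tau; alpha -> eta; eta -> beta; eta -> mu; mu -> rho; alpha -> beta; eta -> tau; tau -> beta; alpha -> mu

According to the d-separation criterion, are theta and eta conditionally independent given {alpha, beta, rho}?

No — theta and eta are not d-separated given {alpha, beta, rho}.

Enumerating the 4 paths from theta to eta and testing each for blocking by {alpha, beta, rho}:
Path 1: theta → tau ← eta
  tau is a collider and its descendant beta is conditioned on, which opens it — no node blocks this path, so it is active.
Path 2: theta → tau → beta ← alpha → eta
  alpha is a fork here and alpha is conditioned on, so the path is blocked at alpha.
Path 3: theta → tau → beta ← alpha → mu ← eta
  alpha is a fork here and alpha is conditioned on, so the path is blocked at alpha.
Path 4: theta → tau → beta ← eta
  tau is a chain and tau is not conditioned on; beta is a collider and beta is conditioned on, which opens it — no node blocks this path, so it is active.
At least one path is unblocked, so d-separation fails.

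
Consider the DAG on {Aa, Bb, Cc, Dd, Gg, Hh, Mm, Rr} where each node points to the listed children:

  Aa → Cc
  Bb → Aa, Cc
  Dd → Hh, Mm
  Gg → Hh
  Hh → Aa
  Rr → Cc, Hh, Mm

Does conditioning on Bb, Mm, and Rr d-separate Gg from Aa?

No

5 paths connect Gg and Aa; each must be blocked for d-separation to hold:
  1. Gg → Hh ← Rr → Cc ← Bb → Aa — Hh:collider[blocks]; Rr:fork[blocks]; Cc:collider[blocks]; Bb:fork[blocks] ⇒ blocked
  2. Gg → Hh ← Rr → Cc ← Aa — Hh:collider[blocks]; Rr:fork[blocks]; Cc:collider[blocks] ⇒ blocked
  3. Gg → Hh ← Dd → Mm ← Rr → Cc ← Bb → Aa — Hh:collider[blocks]; Dd:fork[open]; Mm:collider[open]; Rr:fork[blocks]; Cc:collider[blocks]; Bb:fork[blocks] ⇒ blocked
  4. Gg → Hh ← Dd → Mm ← Rr → Cc ← Aa — Hh:collider[blocks]; Dd:fork[open]; Mm:collider[open]; Rr:fork[blocks]; Cc:collider[blocks] ⇒ blocked
  5. Gg → Hh → Aa — Hh:chain[open] ⇒ active
Since the path Gg → Hh → Aa is active, Gg and Aa are not d-separated given {Bb, Mm, Rr}.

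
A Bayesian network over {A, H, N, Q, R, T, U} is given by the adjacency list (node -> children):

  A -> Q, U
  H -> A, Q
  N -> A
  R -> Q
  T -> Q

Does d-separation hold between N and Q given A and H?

Yes

2 paths connect N and Q; each must be blocked for d-separation to hold:
Path 1: N → A ← H → Q
  H is a fork here and H is conditioned on, so the path is blocked at H.
Path 2: N → A → Q
  A is a chain here and A is conditioned on, so the path is blocked at A.
Every path is blocked, so N and Q are d-separated given {A, H}.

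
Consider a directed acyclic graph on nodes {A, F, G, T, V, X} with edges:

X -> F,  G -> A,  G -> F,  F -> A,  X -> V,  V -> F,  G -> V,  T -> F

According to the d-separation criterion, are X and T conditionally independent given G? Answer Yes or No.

There are 4 undirected paths between X and T; checking each against the conditioning set {G}:
  1. X → F ← T — F:collider[blocks] ⇒ blocked
  2. X → V → F ← T — V:chain[open]; F:collider[blocks] ⇒ blocked
  3. X → V ← G → F ← T — V:collider[blocks]; G:fork[blocks]; F:collider[blocks] ⇒ blocked
  4. X → V ← G → A ← F ← T — V:collider[blocks]; G:fork[blocks]; A:collider[blocks]; F:chain[open] ⇒ blocked
Since every path is blocked, d-separation holds.

Yes — X and T are d-separated given {G}.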